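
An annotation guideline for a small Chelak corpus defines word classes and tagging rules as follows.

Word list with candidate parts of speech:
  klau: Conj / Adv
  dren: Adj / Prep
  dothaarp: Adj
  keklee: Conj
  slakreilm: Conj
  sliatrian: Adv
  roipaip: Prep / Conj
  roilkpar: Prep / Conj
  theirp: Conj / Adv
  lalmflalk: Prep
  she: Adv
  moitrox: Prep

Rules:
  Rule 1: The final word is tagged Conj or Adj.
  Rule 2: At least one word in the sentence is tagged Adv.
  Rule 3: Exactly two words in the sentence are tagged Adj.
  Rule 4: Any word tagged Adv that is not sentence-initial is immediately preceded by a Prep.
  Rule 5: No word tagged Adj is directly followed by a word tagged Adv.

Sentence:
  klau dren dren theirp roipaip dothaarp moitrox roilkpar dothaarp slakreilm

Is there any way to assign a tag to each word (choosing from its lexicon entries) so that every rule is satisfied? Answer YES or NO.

Candidates per position — 1:klau {Conj,Adv}; 2:dren {Adj,Prep}; 3:dren {Adj,Prep}; 4:theirp {Conj,Adv}; 5:roipaip {Prep,Conj}; 6:dothaarp {Adj}; 7:moitrox {Prep}; 8:roilkpar {Prep,Conj}; 9:dothaarp {Adj}; 10:slakreilm {Conj}.
One satisfying assignment: Conj Prep Prep Adv Conj Adj Prep Prep Adj Conj.
Rule-by-rule: rule 1 ok; rule 2 ok; rule 3 ok; rule 4 ok; rule 5 ok.

YES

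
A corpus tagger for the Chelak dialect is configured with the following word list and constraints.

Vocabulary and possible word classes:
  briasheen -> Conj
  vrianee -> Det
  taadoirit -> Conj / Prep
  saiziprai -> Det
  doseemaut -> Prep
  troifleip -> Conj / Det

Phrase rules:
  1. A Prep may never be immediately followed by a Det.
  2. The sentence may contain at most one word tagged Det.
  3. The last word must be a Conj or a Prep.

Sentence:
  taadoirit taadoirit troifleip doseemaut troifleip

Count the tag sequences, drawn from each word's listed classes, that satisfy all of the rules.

Candidates per position — 1:taadoirit {Conj,Prep}; 2:taadoirit {Conj,Prep}; 3:troifleip {Conj,Det}; 4:doseemaut {Prep}; 5:troifleip {Conj,Det}.
There are 16 candidate sequences in total.
Checking each against the rules leaves 6 sequences.
Count = 6.

6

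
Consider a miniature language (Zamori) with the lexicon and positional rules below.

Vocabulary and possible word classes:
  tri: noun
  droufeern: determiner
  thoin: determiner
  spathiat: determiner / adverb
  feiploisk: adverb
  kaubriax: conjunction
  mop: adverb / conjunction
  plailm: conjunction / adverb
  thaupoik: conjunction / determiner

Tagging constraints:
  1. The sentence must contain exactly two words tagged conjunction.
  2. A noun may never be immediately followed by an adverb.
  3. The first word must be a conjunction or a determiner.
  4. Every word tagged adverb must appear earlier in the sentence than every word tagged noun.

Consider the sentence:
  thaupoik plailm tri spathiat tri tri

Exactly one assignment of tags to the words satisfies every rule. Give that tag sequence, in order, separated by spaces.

Candidates per position — 1:thaupoik {conjunction,determiner}; 2:plailm {conjunction,adverb}; 3:tri {noun}; 4:spathiat {determiner,adverb}; 5:tri {noun}; 6:tri {noun}.
Position 1: determiner is ruled out by rule 1; that leaves conjunction.
Position 2: adverb is ruled out by rule 1; that leaves conjunction.
Position 4: adverb is ruled out by rule 2; that leaves determiner.
So the tagging must be: conjunction conjunction noun determiner noun noun.
Verifying each rule — rule 1 ✓; rule 2 ✓; rule 3 ✓; rule 4 ✓.

conjunction conjunction noun determiner noun noun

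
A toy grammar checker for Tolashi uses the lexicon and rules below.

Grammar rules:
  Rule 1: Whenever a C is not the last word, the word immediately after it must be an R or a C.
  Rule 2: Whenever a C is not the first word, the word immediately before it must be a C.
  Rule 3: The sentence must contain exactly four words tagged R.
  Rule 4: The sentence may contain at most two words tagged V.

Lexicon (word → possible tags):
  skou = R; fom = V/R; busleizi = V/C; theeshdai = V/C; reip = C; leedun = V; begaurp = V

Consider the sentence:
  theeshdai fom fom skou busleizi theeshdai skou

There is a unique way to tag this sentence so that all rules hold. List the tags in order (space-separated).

Candidates per position — 1:theeshdai {V,C}; 2:fom {V,R}; 3:fom {V,R}; 4:skou {R}; 5:busleizi {V,C}; 6:theeshdai {V,C}; 7:skou {R}.
Position 2: tagging it V would leave rule 3 unsatisfiable, so it must be R.
Position 3: tagging it V would leave rule 3 unsatisfiable, so it must be R.
Position 5: tagging it C would leave rule 2 unsatisfiable, so it must be V.
Position 6: tagging it C would leave rule 2 unsatisfiable, so it must be V.
Position 1: tagging it V would leave rule 4 unsatisfiable, so it must be C.
So the tagging must be: C R R R V V R.
Check: rule 1 ✓; rule 2 ✓; rule 3 ✓; rule 4 ✓.

C R R R V V R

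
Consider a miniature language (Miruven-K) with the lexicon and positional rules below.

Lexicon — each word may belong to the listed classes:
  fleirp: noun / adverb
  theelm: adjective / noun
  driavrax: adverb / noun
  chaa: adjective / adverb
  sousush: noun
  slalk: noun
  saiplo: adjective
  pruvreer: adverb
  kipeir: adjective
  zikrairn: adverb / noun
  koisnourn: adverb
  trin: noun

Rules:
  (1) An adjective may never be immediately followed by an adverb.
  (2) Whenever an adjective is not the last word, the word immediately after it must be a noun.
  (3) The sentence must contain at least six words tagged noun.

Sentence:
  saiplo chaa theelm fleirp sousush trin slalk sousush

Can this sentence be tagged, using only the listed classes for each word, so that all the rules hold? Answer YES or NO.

NO

Candidates per position — 1:saiplo {adjective}; 2:chaa {adjective,adverb}; 3:theelm {adjective,noun}; 4:fleirp {noun,adverb}; 5:sousush {noun}; 6:trin {noun}; 7:slalk {noun}; 8:sousush {noun}.
Rule 2 cannot be satisfied by any choice of tags from the lexicon.
So there is no consistent tagging.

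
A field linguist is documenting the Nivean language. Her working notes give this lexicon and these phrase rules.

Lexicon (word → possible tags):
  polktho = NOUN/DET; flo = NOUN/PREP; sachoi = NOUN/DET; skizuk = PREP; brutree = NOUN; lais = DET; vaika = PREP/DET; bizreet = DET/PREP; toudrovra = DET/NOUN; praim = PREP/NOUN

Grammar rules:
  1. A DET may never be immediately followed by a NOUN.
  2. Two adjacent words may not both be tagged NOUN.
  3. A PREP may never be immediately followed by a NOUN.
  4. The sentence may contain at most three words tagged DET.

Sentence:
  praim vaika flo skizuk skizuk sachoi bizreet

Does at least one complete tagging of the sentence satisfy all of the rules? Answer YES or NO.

YES

Candidates per position — 1:praim {PREP,NOUN}; 2:vaika {PREP,DET}; 3:flo {NOUN,PREP}; 4:skizuk {PREP}; 5:skizuk {PREP}; 6:sachoi {NOUN,DET}; 7:bizreet {DET,PREP}.
One satisfying assignment: PREP DET PREP PREP PREP DET DET.
Checking: rule 1 satisfied; rule 2 satisfied; rule 3 satisfied; rule 4 satisfied.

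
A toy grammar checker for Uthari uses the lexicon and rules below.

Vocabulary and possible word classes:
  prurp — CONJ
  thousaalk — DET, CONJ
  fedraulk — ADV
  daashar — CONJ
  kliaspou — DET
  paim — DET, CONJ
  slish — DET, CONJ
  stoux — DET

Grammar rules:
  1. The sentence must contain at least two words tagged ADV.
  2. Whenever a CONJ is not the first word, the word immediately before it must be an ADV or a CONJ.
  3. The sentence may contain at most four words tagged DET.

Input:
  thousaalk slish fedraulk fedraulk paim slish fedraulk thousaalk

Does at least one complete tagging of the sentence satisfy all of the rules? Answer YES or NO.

Candidates per position — 1:thousaalk {DET,CONJ}; 2:slish {DET,CONJ}; 3:fedraulk {ADV}; 4:fedraulk {ADV}; 5:paim {DET,CONJ}; 6:slish {DET,CONJ}; 7:fedraulk {ADV}; 8:thousaalk {DET,CONJ}.
One satisfying assignment: CONJ CONJ ADV ADV CONJ CONJ ADV CONJ.
Verifying each rule — rule 1 ✓; rule 2 ✓; rule 3 ✓.

YES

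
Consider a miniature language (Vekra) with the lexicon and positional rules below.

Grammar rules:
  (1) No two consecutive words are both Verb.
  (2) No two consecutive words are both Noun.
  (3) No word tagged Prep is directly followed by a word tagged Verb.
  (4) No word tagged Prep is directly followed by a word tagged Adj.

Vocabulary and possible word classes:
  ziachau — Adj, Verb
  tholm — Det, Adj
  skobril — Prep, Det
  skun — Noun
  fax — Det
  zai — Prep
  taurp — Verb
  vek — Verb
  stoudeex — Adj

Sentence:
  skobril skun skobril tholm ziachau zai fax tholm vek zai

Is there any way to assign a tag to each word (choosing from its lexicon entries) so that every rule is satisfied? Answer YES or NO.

Candidates per position — 1:skobril {Prep,Det}; 2:skun {Noun}; 3:skobril {Prep,Det}; 4:tholm {Det,Adj}; 5:ziachau {Adj,Verb}; 6:zai {Prep}; 7:fax {Det}; 8:tholm {Det,Adj}; 9:vek {Verb}; 10:zai {Prep}.
One satisfying assignment: Prep Noun Det Adj Adj Prep Det Det Verb Prep.
Check: rule 1 satisfied; rule 2 satisfied; rule 3 satisfied; rule 4 satisfied.

YES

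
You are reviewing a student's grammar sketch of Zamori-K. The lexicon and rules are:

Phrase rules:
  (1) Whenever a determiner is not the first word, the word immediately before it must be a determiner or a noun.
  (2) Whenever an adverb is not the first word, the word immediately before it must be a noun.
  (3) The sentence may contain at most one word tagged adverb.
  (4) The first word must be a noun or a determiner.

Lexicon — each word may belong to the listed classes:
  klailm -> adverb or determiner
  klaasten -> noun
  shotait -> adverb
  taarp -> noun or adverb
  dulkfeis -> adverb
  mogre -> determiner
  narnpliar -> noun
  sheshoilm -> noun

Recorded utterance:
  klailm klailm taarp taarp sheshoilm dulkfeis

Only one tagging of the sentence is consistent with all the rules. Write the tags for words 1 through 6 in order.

Candidates per position — 1:klailm {adverb,determiner}; 2:klailm {adverb,determiner}; 3:taarp {noun,adverb}; 4:taarp {noun,adverb}; 5:sheshoilm {noun}; 6:dulkfeis {adverb}.
At position 1, choosing adverb makes rule 3 impossible to satisfy; hence determiner.
At position 2, choosing adverb makes rule 2 impossible to satisfy; hence determiner.
At position 3, choosing adverb makes rule 2 impossible to satisfy; hence noun.
At position 4, choosing adverb makes rule 3 impossible to satisfy; hence noun.
That leaves exactly one tagging: determiner determiner noun noun noun adverb.
Check: rule 1 ok; rule 2 ok; rule 3 ok; rule 4 ok.

determiner determiner noun noun noun adverb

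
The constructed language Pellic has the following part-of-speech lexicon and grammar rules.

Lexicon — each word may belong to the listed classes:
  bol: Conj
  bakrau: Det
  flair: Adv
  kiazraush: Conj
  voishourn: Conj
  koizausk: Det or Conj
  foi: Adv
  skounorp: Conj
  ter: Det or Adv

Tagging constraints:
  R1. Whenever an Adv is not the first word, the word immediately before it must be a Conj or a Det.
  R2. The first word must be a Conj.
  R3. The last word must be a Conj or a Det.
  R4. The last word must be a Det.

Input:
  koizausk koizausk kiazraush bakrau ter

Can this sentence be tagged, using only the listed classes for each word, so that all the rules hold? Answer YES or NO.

YES

Candidates per position — 1:koizausk {Det,Conj}; 2:koizausk {Det,Conj}; 3:kiazraush {Conj}; 4:bakrau {Det}; 5:ter {Det,Adv}.
One satisfying assignment: Conj Conj Conj Det Det.
Verifying each rule — rule 1 ok; rule 2 ok; rule 3 ok; rule 4 ok.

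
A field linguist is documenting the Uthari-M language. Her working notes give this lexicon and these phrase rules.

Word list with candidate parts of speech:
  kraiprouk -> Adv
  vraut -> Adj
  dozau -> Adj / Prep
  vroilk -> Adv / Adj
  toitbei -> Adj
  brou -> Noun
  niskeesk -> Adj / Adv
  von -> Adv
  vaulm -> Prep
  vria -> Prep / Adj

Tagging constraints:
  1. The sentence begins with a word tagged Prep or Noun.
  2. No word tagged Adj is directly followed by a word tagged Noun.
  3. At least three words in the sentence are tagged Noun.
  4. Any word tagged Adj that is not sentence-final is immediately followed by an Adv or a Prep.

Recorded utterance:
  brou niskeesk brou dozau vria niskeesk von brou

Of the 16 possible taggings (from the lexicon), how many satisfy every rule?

5

Candidates per position — 1:brou {Noun}; 2:niskeesk {Adj,Adv}; 3:brou {Noun}; 4:dozau {Adj,Prep}; 5:vria {Prep,Adj}; 6:niskeesk {Adj,Adv}; 7:von {Adv}; 8:brou {Noun}.
There are 16 candidate sequences in total.
The sequences that satisfy every rule: Noun Adv Noun Adj Prep Adj Adv Noun; Noun Adv Noun Adj Prep Adv Adv Noun; Noun Adv Noun Prep Prep Adj Adv Noun; Noun Adv Noun Prep Prep Adv Adv Noun; Noun Adv Noun Prep Adj Adv Adv Noun.
Count = 5.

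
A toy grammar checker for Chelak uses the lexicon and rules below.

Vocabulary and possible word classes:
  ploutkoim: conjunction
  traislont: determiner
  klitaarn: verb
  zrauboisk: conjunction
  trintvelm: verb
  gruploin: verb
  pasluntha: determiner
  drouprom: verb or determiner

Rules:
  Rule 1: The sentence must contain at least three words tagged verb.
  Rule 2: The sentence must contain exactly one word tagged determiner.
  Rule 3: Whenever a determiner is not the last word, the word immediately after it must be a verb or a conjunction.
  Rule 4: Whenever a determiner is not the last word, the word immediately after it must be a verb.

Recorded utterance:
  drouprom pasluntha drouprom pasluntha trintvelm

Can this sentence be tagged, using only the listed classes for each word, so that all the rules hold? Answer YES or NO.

Candidates per position — 1:drouprom {verb,determiner}; 2:pasluntha {determiner}; 3:drouprom {verb,determiner}; 4:pasluntha {determiner}; 5:trintvelm {verb}.
Rule 2 cannot be satisfied by any choice of tags from the lexicon.
So there is no consistent tagging.

NO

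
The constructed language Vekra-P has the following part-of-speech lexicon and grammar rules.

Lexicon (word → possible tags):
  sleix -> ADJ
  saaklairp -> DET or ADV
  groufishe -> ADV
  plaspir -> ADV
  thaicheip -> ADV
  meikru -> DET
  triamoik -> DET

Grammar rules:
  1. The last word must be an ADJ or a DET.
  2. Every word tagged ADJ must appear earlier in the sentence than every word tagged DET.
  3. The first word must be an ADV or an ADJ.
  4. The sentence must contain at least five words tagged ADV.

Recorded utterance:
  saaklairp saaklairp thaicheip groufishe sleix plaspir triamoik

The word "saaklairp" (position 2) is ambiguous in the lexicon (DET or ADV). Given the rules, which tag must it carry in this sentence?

ADV

Candidates per position — 1:saaklairp {DET,ADV}; 2:saaklairp {DET,ADV}; 3:thaicheip {ADV}; 4:groufishe {ADV}; 5:sleix {ADJ}; 6:plaspir {ADV}; 7:triamoik {DET}.
If word 1 were DET, no tagging could satisfy rule 2; so word 1 is ADV.
If word 2 were DET, no tagging could satisfy rule 2; so word 2 is ADV.
That leaves exactly one tagging: ADV ADV ADV ADV ADJ ADV DET.
Checking: rule 1 holds; rule 2 holds; rule 3 holds; rule 4 holds.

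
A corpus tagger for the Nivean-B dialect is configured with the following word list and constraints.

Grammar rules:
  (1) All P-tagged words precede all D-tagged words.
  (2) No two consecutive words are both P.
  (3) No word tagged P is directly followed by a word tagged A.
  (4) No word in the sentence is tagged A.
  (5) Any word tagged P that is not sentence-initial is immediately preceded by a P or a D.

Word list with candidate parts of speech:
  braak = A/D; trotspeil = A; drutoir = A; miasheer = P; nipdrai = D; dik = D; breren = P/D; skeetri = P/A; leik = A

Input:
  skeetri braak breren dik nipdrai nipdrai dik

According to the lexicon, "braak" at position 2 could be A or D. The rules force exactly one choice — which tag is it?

D

Candidates per position — 1:skeetri {P,A}; 2:braak {A,D}; 3:breren {P,D}; 4:dik {D}; 5:nipdrai {D}; 6:nipdrai {D}; 7:dik {D}.
Position 1: A is ruled out by rule 4; that leaves P.
Position 2: A is ruled out by rule 3; that leaves D.
Position 3: P is ruled out by rule 1; that leaves D.
That leaves exactly one tagging: P D D D D D D.
Check: rule 1 ok; rule 2 ok; rule 3 ok; rule 4 ok; rule 5 ok.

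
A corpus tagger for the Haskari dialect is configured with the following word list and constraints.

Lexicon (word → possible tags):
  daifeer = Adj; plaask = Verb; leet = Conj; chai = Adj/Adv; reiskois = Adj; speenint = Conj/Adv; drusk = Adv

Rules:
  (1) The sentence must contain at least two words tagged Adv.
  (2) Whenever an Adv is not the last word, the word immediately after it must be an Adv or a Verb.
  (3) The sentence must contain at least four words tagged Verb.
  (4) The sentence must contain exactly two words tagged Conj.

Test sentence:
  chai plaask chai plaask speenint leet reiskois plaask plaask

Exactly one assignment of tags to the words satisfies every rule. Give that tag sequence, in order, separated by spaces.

Adv Verb Adv Verb Conj Conj Adj Verb Verb

Candidates per position — 1:chai {Adj,Adv}; 2:plaask {Verb}; 3:chai {Adj,Adv}; 4:plaask {Verb}; 5:speenint {Conj,Adv}; 6:leet {Conj}; 7:reiskois {Adj}; 8:plaask {Verb}; 9:plaask {Verb}.
If word 5 were Adv, no tagging could satisfy rule 2; so word 5 is Conj.
If word 1 were Adj, no tagging could satisfy rule 1; so word 1 is Adv.
If word 3 were Adj, no tagging could satisfy rule 1; so word 3 is Adv.
That leaves exactly one tagging: Adv Verb Adv Verb Conj Conj Adj Verb Verb.
Checking: rule 1 ok; rule 2 ok; rule 3 ok; rule 4 ok.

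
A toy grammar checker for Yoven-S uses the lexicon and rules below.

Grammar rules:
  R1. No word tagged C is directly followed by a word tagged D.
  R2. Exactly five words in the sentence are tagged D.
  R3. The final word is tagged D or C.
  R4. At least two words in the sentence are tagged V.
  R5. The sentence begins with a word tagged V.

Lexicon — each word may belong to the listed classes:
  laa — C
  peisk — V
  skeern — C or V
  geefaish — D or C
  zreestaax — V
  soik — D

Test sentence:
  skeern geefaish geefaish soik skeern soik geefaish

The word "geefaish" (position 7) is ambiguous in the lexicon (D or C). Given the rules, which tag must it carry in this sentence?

Candidates per position — 1:skeern {C,V}; 2:geefaish {D,C}; 3:geefaish {D,C}; 4:soik {D}; 5:skeern {C,V}; 6:soik {D}; 7:geefaish {D,C}.
Word 1 cannot be C — rule 1 would then fail for every completion. It is V.
Word 2 cannot be C — rule 1 would then fail for every completion. It is D.
Word 3 cannot be C — rule 1 would then fail for every completion. It is D.
Word 5 cannot be C — rule 1 would then fail for every completion. It is V.
Word 7 cannot be C — rule 2 would then fail for every completion. It is D.
That leaves exactly one tagging: V D D D V D D.
Checking: rule 1 holds; rule 2 holds; rule 3 holds; rule 4 holds; rule 5 holds.

D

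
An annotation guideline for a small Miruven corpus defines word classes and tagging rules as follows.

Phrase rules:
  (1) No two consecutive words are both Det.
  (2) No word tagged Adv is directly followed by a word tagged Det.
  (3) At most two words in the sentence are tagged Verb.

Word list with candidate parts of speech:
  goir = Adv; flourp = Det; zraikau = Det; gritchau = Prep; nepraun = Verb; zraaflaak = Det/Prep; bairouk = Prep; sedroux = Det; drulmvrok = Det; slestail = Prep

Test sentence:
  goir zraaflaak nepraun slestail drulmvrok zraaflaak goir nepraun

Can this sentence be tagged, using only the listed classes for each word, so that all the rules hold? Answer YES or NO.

Candidates per position — 1:goir {Adv}; 2:zraaflaak {Det,Prep}; 3:nepraun {Verb}; 4:slestail {Prep}; 5:drulmvrok {Det}; 6:zraaflaak {Det,Prep}; 7:goir {Adv}; 8:nepraun {Verb}.
One satisfying assignment: Adv Prep Verb Prep Det Prep Adv Verb.
Verifying each rule — rule 1 ✓; rule 2 ✓; rule 3 ✓.

YES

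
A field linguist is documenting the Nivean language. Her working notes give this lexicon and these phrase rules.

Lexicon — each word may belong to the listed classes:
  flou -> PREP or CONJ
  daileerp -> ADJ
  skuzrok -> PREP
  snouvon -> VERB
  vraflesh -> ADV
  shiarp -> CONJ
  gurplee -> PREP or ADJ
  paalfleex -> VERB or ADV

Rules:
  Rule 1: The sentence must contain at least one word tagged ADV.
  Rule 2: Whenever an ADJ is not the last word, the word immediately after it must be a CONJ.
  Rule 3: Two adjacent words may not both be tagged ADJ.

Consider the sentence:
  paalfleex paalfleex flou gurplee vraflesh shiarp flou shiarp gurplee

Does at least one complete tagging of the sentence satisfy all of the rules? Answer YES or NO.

Candidates per position — 1:paalfleex {VERB,ADV}; 2:paalfleex {VERB,ADV}; 3:flou {PREP,CONJ}; 4:gurplee {PREP,ADJ}; 5:vraflesh {ADV}; 6:shiarp {CONJ}; 7:flou {PREP,CONJ}; 8:shiarp {CONJ}; 9:gurplee {PREP,ADJ}.
One satisfying assignment: VERB VERB PREP PREP ADV CONJ PREP CONJ PREP.
Rule-by-rule: rule 1 holds; rule 2 holds; rule 3 holds.

YES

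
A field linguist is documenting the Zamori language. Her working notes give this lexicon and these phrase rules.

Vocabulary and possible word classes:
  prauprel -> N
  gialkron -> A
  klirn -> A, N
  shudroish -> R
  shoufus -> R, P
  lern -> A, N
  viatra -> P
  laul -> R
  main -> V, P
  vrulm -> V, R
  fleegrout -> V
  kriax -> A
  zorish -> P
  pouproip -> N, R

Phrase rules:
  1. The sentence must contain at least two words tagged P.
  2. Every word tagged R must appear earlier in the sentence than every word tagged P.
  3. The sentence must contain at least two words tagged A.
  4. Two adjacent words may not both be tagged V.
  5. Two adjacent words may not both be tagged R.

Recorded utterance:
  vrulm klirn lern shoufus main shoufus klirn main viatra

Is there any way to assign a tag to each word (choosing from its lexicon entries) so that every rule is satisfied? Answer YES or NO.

Candidates per position — 1:vrulm {V,R}; 2:klirn {A,N}; 3:lern {A,N}; 4:shoufus {R,P}; 5:main {V,P}; 6:shoufus {R,P}; 7:klirn {A,N}; 8:main {V,P}; 9:viatra {P}.
One satisfying assignment: R N A R P P A P P.
Verifying each rule — rule 1 satisfied; rule 2 satisfied; rule 3 satisfied; rule 4 satisfied; rule 5 satisfied.

YES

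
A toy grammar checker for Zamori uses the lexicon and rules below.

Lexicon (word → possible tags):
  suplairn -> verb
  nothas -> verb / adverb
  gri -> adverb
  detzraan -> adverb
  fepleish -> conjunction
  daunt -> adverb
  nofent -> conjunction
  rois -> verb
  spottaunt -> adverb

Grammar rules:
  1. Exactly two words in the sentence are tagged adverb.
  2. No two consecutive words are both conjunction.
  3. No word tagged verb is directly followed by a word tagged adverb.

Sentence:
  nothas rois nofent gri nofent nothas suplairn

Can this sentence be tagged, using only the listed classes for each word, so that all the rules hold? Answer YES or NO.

Candidates per position — 1:nothas {verb,adverb}; 2:rois {verb}; 3:nofent {conjunction}; 4:gri {adverb}; 5:nofent {conjunction}; 6:nothas {verb,adverb}; 7:suplairn {verb}.
One satisfying assignment: verb verb conjunction adverb conjunction adverb verb.
Rule-by-rule: rule 1 ok; rule 2 ok; rule 3 ok.

YES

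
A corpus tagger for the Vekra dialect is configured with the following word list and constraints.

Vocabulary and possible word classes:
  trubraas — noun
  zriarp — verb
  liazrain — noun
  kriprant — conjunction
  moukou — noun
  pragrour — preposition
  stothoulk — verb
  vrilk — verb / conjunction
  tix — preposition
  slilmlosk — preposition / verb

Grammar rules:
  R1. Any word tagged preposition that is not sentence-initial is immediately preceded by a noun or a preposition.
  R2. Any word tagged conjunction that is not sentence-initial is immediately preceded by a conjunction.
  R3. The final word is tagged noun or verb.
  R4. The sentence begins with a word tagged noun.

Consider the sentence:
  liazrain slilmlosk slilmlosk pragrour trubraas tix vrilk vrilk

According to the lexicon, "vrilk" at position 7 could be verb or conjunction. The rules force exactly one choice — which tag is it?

verb

Candidates per position — 1:liazrain {noun}; 2:slilmlosk {preposition,verb}; 3:slilmlosk {preposition,verb}; 4:pragrour {preposition}; 5:trubraas {noun}; 6:tix {preposition}; 7:vrilk {verb,conjunction}; 8:vrilk {verb,conjunction}.
Word 2 cannot be verb — rule 1 would then fail for every completion. It is preposition.
Word 3 cannot be verb — rule 1 would then fail for every completion. It is preposition.
Word 7 cannot be conjunction — rule 2 would then fail for every completion. It is verb.
Word 8 cannot be conjunction — rule 2 would then fail for every completion. It is verb.
The only consistent sequence is: noun preposition preposition preposition noun preposition verb verb.
Verifying each rule — rule 1 ✓; rule 2 ✓; rule 3 ✓; rule 4 ✓.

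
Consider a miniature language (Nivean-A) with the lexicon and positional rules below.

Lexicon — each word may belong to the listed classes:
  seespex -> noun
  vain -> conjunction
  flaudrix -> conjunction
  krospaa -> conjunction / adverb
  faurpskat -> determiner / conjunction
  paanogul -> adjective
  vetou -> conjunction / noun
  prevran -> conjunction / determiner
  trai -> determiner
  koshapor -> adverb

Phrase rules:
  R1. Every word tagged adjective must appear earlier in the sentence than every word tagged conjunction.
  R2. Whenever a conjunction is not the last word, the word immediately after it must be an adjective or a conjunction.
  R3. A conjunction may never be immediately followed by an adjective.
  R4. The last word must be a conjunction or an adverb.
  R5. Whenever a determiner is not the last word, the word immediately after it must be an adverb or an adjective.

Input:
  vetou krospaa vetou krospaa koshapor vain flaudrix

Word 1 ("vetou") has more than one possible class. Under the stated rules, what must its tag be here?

Candidates per position — 1:vetou {conjunction,noun}; 2:krospaa {conjunction,adverb}; 3:vetou {conjunction,noun}; 4:krospaa {conjunction,adverb}; 5:koshapor {adverb}; 6:vain {conjunction}; 7:flaudrix {conjunction}.
Word 1 cannot be conjunction — rule 2 would then fail for every completion. It is noun.
Word 2 cannot be conjunction — rule 2 would then fail for every completion. It is adverb.
Word 3 cannot be conjunction — rule 2 would then fail for every completion. It is noun.
Word 4 cannot be conjunction — rule 2 would then fail for every completion. It is adverb.
So the tagging must be: noun adverb noun adverb adverb conjunction conjunction.
Rule-by-rule: rule 1 holds; rule 2 holds; rule 3 holds; rule 4 holds; rule 5 holds.

noun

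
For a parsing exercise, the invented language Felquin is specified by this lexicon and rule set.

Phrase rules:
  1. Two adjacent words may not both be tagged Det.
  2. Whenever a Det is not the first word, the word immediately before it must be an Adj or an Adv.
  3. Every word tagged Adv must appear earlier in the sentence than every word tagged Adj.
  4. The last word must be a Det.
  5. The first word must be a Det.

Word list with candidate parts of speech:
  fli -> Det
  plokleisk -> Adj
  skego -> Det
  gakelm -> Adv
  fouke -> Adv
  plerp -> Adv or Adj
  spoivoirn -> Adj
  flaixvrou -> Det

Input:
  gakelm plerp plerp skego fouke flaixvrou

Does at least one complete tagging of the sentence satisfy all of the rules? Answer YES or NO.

Candidates per position — 1:gakelm {Adv}; 2:plerp {Adv,Adj}; 3:plerp {Adv,Adj}; 4:skego {Det}; 5:fouke {Adv}; 6:flaixvrou {Det}.
Rule 5 cannot be satisfied by any choice of tags from the lexicon.
So there is no consistent tagging.

NO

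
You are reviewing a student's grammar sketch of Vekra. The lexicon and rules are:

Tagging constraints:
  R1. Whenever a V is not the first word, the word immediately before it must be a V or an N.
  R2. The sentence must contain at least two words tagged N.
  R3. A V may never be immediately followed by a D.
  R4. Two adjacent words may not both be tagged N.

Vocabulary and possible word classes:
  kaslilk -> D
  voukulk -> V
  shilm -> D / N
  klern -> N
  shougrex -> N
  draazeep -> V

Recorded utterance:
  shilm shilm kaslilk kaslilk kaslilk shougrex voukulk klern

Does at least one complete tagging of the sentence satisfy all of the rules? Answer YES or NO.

Candidates per position — 1:shilm {D,N}; 2:shilm {D,N}; 3:kaslilk {D}; 4:kaslilk {D}; 5:kaslilk {D}; 6:shougrex {N}; 7:voukulk {V}; 8:klern {N}.
One satisfying assignment: D D D D D N V N.
Checking: rule 1 ok; rule 2 ok; rule 3 ok; rule 4 ok.

YES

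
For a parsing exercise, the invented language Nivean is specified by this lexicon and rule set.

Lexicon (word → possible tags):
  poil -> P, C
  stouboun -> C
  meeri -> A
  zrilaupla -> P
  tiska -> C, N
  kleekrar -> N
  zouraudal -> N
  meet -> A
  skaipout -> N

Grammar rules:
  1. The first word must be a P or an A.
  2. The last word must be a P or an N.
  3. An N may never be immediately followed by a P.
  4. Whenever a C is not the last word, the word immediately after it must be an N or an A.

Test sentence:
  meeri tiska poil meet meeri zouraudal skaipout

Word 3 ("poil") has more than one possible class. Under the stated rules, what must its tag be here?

Candidates per position — 1:meeri {A}; 2:tiska {C,N}; 3:poil {P,C}; 4:meet {A}; 5:meeri {A}; 6:zouraudal {N}; 7:skaipout {N}.
Position 2: tagging it C would leave rule 4 unsatisfiable, so it must be N.
Position 3: tagging it P would leave rule 3 unsatisfiable, so it must be C.
The only consistent sequence is: A N C A A N N.
Check: rule 1 holds; rule 2 holds; rule 3 holds; rule 4 holds.

C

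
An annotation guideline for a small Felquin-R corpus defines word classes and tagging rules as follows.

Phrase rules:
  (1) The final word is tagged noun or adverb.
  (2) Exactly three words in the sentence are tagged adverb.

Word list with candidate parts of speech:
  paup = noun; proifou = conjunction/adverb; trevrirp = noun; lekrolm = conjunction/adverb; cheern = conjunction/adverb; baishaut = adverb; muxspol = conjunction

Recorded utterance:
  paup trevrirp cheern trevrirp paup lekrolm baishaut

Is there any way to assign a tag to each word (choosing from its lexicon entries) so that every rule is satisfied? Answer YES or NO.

Candidates per position — 1:paup {noun}; 2:trevrirp {noun}; 3:cheern {conjunction,adverb}; 4:trevrirp {noun}; 5:paup {noun}; 6:lekrolm {conjunction,adverb}; 7:baishaut {adverb}.
One satisfying assignment: noun noun adverb noun noun adverb adverb.
Verifying each rule — rule 1 ok; rule 2 ok.

YES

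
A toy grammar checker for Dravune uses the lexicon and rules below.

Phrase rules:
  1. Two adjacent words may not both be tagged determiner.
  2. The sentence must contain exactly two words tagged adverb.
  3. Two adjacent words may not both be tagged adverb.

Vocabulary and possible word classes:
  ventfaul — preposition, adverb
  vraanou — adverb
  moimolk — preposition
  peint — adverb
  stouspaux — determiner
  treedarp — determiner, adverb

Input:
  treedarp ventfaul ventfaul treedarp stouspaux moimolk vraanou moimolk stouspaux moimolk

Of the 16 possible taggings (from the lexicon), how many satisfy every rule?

Candidates per position — 1:treedarp {determiner,adverb}; 2:ventfaul {preposition,adverb}; 3:ventfaul {preposition,adverb}; 4:treedarp {determiner,adverb}; 5:stouspaux {determiner}; 6:moimolk {preposition}; 7:vraanou {adverb}; 8:moimolk {preposition}; 9:stouspaux {determiner}; 10:moimolk {preposition}.
There are 16 candidate sequences in total.
The sequences that satisfy every rule: determiner preposition preposition adverb determiner preposition adverb preposition determiner preposition.
Count = 1.

1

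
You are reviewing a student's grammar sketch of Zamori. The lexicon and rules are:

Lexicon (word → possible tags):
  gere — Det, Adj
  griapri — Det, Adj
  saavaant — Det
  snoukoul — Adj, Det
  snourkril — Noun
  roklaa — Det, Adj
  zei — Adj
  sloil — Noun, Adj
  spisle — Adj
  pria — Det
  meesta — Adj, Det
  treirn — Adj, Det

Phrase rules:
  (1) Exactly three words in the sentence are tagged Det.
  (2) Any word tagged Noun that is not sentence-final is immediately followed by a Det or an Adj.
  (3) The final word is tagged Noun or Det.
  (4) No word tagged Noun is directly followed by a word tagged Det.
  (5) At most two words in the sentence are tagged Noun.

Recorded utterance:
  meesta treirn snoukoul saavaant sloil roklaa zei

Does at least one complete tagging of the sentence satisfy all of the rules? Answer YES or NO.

NO

Candidates per position — 1:meesta {Adj,Det}; 2:treirn {Adj,Det}; 3:snoukoul {Adj,Det}; 4:saavaant {Det}; 5:sloil {Noun,Adj}; 6:roklaa {Det,Adj}; 7:zei {Adj}.
Rule 3 cannot be satisfied by any choice of tags from the lexicon.
So there is no consistent tagging.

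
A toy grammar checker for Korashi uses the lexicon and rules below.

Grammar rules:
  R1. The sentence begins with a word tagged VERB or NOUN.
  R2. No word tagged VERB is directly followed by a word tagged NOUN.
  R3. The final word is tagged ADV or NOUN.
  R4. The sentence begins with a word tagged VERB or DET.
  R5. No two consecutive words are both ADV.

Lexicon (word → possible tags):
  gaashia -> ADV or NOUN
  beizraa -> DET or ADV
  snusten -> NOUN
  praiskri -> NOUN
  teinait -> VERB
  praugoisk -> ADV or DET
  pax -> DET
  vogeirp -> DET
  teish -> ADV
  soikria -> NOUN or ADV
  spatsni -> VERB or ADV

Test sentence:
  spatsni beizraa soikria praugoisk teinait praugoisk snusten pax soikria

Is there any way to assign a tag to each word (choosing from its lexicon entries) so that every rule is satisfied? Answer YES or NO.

Candidates per position — 1:spatsni {VERB,ADV}; 2:beizraa {DET,ADV}; 3:soikria {NOUN,ADV}; 4:praugoisk {ADV,DET}; 5:teinait {VERB}; 6:praugoisk {ADV,DET}; 7:snusten {NOUN}; 8:pax {DET}; 9:soikria {NOUN,ADV}.
One satisfying assignment: VERB ADV NOUN ADV VERB DET NOUN DET ADV.
Verifying each rule — rule 1 holds; rule 2 holds; rule 3 holds; rule 4 holds; rule 5 holds.

YES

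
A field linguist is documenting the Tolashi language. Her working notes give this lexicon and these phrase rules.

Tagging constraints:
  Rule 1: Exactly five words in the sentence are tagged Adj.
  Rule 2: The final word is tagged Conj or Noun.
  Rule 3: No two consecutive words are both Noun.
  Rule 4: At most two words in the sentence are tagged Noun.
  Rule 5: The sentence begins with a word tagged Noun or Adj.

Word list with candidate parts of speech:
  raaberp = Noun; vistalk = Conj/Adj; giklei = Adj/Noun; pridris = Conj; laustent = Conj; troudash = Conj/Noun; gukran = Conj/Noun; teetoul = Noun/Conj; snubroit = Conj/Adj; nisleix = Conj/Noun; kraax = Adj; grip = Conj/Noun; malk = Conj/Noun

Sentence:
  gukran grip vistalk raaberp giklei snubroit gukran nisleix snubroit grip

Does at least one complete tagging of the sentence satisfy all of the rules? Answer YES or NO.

Candidates per position — 1:gukran {Conj,Noun}; 2:grip {Conj,Noun}; 3:vistalk {Conj,Adj}; 4:raaberp {Noun}; 5:giklei {Adj,Noun}; 6:snubroit {Conj,Adj}; 7:gukran {Conj,Noun}; 8:nisleix {Conj,Noun}; 9:snubroit {Conj,Adj}; 10:grip {Conj,Noun}.
Rule 1 cannot be satisfied by any choice of tags from the lexicon.
So there is no consistent tagging.

NO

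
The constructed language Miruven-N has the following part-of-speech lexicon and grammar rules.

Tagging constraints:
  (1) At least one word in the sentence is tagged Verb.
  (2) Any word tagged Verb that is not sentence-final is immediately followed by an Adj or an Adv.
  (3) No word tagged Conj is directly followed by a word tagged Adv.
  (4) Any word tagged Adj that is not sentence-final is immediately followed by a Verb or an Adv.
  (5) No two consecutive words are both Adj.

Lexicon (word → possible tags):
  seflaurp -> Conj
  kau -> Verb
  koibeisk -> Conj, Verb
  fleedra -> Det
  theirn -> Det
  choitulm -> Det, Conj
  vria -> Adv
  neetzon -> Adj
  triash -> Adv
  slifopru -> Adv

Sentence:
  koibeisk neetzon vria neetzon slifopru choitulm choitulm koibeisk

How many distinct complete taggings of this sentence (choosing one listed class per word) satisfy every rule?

Candidates per position — 1:koibeisk {Conj,Verb}; 2:neetzon {Adj}; 3:vria {Adv}; 4:neetzon {Adj}; 5:slifopru {Adv}; 6:choitulm {Det,Conj}; 7:choitulm {Det,Conj}; 8:koibeisk {Conj,Verb}.
There are 16 candidate sequences in total.
Checking each against the rules leaves 12 sequences.
Count = 12.

12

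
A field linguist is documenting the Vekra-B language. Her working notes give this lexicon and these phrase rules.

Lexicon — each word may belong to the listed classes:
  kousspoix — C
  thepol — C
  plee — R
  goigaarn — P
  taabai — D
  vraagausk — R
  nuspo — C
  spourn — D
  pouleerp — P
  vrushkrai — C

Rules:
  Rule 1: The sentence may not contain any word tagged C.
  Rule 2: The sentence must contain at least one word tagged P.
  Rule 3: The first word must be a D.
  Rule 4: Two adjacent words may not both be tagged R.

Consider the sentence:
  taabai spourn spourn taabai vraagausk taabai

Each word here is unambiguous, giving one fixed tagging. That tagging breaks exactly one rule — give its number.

Fixed tagging: D D D D R D.
Checking each rule: R1 ✓, R2 ✗, R3 ✓, R4 ✓.
Only rule 2 fails.

2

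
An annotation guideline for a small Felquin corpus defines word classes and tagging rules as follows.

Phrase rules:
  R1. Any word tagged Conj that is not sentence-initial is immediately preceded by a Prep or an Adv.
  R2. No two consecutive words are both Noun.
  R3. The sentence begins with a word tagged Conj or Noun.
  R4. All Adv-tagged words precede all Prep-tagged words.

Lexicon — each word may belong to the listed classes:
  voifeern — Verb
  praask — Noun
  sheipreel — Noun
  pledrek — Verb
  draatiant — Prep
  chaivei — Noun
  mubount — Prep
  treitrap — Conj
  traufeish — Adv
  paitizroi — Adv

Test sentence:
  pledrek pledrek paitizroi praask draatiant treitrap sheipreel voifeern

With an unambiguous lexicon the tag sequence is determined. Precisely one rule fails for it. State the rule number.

Fixed tagging: Verb Verb Adv Noun Prep Conj Noun Verb.
Applying the rules: R1 ok, R2 ok, R3 fails, R4 ok.
Only rule 3 fails.

3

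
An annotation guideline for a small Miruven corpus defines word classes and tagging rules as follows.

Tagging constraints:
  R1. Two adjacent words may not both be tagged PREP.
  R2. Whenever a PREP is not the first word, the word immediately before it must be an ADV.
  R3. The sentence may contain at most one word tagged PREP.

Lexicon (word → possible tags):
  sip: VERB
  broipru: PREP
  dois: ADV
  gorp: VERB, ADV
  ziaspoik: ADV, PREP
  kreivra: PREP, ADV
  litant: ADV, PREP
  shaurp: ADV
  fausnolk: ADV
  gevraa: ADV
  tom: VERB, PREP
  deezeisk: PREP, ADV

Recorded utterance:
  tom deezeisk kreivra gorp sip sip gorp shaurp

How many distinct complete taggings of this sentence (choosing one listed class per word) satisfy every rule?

Candidates per position — 1:tom {VERB,PREP}; 2:deezeisk {PREP,ADV}; 3:kreivra {PREP,ADV}; 4:gorp {VERB,ADV}; 5:sip {VERB}; 6:sip {VERB}; 7:gorp {VERB,ADV}; 8:shaurp {ADV}.
There are 32 candidate sequences in total.
Checking each against the rules leaves 12 sequences.
Count = 12.

12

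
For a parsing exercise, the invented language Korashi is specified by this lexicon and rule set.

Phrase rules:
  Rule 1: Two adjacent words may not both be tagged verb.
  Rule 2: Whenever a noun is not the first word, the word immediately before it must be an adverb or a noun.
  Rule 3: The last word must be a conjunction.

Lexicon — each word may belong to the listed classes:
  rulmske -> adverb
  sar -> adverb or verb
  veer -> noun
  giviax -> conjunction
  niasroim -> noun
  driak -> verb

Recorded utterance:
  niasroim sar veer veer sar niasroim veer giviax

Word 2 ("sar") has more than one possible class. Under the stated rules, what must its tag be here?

Candidates per position — 1:niasroim {noun}; 2:sar {adverb,verb}; 3:veer {noun}; 4:veer {noun}; 5:sar {adverb,verb}; 6:niasroim {noun}; 7:veer {noun}; 8:giviax {conjunction}.
Word 2 cannot be verb — rule 2 would then fail for every completion. It is adverb.
Word 5 cannot be verb — rule 2 would then fail for every completion. It is adverb.
The unique satisfying tagging is: noun adverb noun noun adverb noun noun conjunction.
Check: rule 1 satisfied; rule 2 satisfied; rule 3 satisfied.

adverb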